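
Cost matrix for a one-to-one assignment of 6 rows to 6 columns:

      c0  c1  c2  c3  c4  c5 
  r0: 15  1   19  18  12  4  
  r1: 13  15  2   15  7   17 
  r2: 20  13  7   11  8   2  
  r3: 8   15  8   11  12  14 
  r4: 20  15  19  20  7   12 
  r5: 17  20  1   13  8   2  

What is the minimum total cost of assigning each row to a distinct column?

Minimum assignment cost: 31

optimal assignment: row0→col1 (cost 1), row1→col2 (cost 2), row2→col3 (cost 11), row3→col0 (cost 8), row4→col4 (cost 7), row5→col5 (cost 2)
total = 1 + 2 + 11 + 8 + 7 + 2 = 31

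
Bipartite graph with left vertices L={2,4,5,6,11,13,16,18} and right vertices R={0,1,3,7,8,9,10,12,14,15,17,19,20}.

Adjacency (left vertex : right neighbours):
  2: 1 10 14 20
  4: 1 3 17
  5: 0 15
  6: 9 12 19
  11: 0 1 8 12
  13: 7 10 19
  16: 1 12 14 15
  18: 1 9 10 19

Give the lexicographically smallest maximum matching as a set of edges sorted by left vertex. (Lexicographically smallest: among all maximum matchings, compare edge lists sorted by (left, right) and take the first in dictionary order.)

|M| = 8 (so the lex-smallest maximum matching has 8 edges)
process left vertices in ascending order; for each, take the smallest-labelled available neighbour that still permits 8 edges overall, or leave it unmatched if none does
lex-smallest matching: {2-1, 4-3, 5-0, 6-9, 11-8, 13-7, 16-12, 18-10}

Lex-smallest maximum matching: {(2,1), (4,3), (5,0), (6,9), (11,8), (13,7), (16,12), (18,10)}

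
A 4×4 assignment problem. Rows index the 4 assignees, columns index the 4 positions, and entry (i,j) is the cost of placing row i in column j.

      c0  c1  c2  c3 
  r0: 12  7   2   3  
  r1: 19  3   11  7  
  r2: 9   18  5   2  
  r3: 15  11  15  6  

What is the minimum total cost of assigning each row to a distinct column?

optimal assignment: row0→col2 (cost 2), row1→col1 (cost 3), row2→col0 (cost 9), row3→col3 (cost 6)
total = 2 + 3 + 9 + 6 = 20

Minimum assignment cost: 20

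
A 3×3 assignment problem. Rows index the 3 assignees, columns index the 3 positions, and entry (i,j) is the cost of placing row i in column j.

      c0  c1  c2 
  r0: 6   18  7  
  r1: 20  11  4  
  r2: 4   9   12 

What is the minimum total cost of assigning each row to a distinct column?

Minimum assignment cost: 19

optimal assignment: row0→col0 (cost 6), row1→col2 (cost 4), row2→col1 (cost 9)
total = 6 + 4 + 9 = 19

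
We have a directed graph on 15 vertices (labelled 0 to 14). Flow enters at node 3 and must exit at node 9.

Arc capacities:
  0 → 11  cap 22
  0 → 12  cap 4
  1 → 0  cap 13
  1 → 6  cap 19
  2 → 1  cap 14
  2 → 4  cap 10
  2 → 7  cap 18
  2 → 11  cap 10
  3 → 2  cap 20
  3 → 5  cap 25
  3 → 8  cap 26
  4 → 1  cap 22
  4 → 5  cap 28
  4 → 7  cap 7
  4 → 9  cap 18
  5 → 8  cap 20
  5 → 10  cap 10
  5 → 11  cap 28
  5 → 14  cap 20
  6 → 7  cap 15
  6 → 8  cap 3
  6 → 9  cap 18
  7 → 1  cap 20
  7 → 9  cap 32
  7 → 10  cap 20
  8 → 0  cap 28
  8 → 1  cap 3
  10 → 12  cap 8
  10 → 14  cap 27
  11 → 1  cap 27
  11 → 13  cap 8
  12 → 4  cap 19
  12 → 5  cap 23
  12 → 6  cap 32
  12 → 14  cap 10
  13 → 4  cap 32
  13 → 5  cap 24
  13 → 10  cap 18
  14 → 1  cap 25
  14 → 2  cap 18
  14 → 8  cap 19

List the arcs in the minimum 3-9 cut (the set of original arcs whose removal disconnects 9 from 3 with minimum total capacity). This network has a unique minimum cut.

augment #1: 3→2→4→9 push 10
augment #2: 3→2→7→9 push 10
augment #3: 3→8→1→6→9 push 3
augment #4: 3→5→10→12→4→9 push 8
augment #5: 3→5→11→1→6→9 push 15
augment #6: 3→5→14→2→7→9 push 2
augment #7: 3→8→0→12→4→7→9 push 4
augment #8: 3→8→0→11→1→6→7→9 push 1
augment #9: 3→8→0→11→13→4→7→9 push 3
augment #10: 3→8→0→11→5→14→2→7→9 push 6
augment #11: 3→8→0→11→13→4→12→6→7→9 push 5
max flow = 67; residual-reachable set from 3 gives S-side
cut edges (S→T): {(0,12), (1,6), (2,4), (2,7), (10,12), (11,13)} total cap 67

Min-cut arcs: {(0,12), (1,6), (2,4), (2,7), (10,12), (11,13)} (total capacity 67)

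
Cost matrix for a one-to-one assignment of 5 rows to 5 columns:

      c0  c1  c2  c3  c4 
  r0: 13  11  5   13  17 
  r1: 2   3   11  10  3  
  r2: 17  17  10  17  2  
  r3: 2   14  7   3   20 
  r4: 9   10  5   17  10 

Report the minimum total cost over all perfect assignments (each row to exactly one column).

one of 2 optimal assignments: row0→col2 (cost 5), row1→col0 (cost 2), row2→col4 (cost 2), row3→col3 (cost 3), row4→col1 (cost 10)
total = 5 + 2 + 2 + 3 + 10 = 22

Minimum assignment cost: 22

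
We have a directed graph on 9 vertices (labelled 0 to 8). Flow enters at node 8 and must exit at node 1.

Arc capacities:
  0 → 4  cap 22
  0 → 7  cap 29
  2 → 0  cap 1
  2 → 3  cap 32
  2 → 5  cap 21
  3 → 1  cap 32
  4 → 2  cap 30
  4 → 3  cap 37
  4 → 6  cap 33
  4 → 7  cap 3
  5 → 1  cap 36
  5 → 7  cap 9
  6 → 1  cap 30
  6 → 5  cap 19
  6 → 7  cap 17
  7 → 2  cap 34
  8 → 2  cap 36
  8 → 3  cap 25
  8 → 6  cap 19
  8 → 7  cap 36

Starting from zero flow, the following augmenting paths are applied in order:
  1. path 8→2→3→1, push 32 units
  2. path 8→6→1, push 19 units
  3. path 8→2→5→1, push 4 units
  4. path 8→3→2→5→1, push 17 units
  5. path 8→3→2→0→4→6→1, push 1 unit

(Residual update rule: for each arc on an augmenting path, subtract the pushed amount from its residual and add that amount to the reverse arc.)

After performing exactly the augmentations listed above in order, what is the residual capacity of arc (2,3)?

after path 1 (8→2→3→1, push 32): res(2,3)=0
after path 2 (8→6→1, push 19): res(2,3)=0
after path 3 (8→2→5→1, push 4): res(2,3)=0
after path 4 (8→3→2→5→1, push 17): res(2,3)=17
after path 5 (8→3→2→0→4→6→1, push 1): res(2,3)=18

Residual capacity of (2,3): 18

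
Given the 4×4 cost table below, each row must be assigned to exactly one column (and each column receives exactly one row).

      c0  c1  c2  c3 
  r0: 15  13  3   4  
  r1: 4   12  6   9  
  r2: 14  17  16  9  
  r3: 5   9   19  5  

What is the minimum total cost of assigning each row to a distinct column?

optimal assignment: row0→col2 (cost 3), row1→col0 (cost 4), row2→col3 (cost 9), row3→col1 (cost 9)
total = 3 + 4 + 9 + 9 = 25

Minimum assignment cost: 25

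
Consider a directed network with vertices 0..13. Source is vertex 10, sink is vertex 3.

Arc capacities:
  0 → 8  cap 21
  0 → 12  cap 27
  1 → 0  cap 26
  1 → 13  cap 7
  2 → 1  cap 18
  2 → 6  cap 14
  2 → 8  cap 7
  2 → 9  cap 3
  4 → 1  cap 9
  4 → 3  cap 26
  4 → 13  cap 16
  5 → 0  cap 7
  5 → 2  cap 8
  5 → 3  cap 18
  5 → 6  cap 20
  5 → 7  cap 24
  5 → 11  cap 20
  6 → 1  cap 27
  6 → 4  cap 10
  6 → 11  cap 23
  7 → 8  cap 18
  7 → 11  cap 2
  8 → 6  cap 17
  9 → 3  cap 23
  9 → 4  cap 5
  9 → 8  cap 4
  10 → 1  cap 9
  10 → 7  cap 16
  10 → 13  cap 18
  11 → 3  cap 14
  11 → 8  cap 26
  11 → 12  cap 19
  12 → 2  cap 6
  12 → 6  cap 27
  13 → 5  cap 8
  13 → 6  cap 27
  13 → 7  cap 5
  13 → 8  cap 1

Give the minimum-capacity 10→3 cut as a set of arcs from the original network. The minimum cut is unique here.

augment #1: 10→7→11→3 push 2
augment #2: 10→13→5→3 push 8
augment #3: 10→13→6→4→3 push 10
augment #4: 10→1→13→6→11→3 push 7
augment #5: 10→7→8→6→11→3 push 5
augment #6: 10→1→0→12→2→9→3 push 2
augment #7: 10→7→8→6→11→12→2→9→3 push 1
max flow = 35; residual-reachable set from 10 gives S-side
cut edges (S→T): {(2,9), (6,4), (11,3), (13,5)} total cap 35

Min-cut arcs: {(2,9), (6,4), (11,3), (13,5)} (total capacity 35)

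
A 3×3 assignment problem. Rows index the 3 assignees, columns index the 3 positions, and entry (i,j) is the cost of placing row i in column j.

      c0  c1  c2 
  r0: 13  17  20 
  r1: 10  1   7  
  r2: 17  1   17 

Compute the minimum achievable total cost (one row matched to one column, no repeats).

optimal assignment: row0→col0 (cost 13), row1→col2 (cost 7), row2→col1 (cost 1)
total = 13 + 7 + 1 = 21

Minimum assignment cost: 21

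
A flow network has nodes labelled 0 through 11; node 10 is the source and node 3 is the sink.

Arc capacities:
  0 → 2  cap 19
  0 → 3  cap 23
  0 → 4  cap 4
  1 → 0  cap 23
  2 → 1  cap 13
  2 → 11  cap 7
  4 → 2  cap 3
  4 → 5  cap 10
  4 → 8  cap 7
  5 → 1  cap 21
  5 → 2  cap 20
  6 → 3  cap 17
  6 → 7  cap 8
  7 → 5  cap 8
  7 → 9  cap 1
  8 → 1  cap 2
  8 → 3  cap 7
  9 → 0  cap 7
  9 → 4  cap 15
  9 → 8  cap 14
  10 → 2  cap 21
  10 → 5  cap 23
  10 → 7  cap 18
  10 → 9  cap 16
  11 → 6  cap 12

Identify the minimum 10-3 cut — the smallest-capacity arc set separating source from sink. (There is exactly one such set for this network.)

Min-cut arcs: {(0,3), (2,11), (8,3)} (total capacity 37)

augment #1: 10→9→0→3 push 7
augment #2: 10→9→8→3 push 7
augment #3: 10→2→1→0→3 push 13
augment #4: 10→2→11→6→3 push 7
augment #5: 10→5→1→0→3 push 3
max flow = 37; residual-reachable set from 10 gives S-side
cut edges (S→T): {(0,3), (2,11), (8,3)} total cap 37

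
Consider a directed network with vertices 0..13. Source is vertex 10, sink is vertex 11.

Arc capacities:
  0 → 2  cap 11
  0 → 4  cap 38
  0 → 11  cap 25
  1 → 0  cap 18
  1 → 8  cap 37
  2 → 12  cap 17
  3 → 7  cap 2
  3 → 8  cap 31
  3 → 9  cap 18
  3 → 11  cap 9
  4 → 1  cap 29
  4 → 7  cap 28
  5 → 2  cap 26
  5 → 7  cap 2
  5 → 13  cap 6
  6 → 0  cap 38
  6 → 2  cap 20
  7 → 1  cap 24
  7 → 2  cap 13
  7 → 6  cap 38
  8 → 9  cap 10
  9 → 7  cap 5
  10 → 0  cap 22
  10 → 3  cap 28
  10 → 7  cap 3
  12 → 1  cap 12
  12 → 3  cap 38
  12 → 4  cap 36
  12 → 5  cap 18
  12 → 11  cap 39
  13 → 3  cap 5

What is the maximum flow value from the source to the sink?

Maximum flow value: 41

augment #1: 10→0→11 bottleneck 22, total now 22
augment #2: 10→3→11 bottleneck 9, total now 31
augment #3: 10→7→1→0→11 bottleneck 3, total now 34
augment #4: 10→3→7→2→12→11 bottleneck 2, total now 36
augment #5: 10→3→9→7→2→12→11 bottleneck 5, total now 41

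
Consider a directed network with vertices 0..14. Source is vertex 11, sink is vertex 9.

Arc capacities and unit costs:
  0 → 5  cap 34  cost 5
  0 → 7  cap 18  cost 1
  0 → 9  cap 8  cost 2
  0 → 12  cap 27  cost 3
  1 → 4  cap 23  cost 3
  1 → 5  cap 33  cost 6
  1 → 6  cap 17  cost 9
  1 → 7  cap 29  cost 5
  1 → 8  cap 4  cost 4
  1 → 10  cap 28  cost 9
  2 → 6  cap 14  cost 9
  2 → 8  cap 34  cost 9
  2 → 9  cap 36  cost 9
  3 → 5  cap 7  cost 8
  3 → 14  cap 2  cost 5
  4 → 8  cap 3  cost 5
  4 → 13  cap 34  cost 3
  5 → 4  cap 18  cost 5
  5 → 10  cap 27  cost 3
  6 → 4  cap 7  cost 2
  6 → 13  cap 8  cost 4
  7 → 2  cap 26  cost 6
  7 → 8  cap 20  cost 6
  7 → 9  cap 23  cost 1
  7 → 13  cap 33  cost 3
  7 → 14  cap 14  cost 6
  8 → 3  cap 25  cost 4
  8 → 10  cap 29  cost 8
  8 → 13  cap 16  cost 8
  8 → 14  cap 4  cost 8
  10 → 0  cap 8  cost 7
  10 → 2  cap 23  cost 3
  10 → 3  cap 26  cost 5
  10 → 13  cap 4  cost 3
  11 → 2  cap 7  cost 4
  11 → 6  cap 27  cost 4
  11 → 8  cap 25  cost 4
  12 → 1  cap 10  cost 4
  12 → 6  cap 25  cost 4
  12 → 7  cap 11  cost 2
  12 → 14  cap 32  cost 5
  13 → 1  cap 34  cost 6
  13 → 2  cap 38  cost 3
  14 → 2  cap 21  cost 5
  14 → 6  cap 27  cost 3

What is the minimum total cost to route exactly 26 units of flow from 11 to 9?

shortest-cost path #1: 11→2→9 push 7 @ unit cost 13 (adds 91)
shortest-cost path #2: 11→6→13→2→9 push 8 @ unit cost 20 (adds 160)
shortest-cost path #3: 11→8→10→0→9 push 8 @ unit cost 21 (adds 168)
shortest-cost path #4: 11→6→4→13→2→9 push 3 @ unit cost 21 (adds 63)
total cost = 482

Minimum cost for 26 units: 482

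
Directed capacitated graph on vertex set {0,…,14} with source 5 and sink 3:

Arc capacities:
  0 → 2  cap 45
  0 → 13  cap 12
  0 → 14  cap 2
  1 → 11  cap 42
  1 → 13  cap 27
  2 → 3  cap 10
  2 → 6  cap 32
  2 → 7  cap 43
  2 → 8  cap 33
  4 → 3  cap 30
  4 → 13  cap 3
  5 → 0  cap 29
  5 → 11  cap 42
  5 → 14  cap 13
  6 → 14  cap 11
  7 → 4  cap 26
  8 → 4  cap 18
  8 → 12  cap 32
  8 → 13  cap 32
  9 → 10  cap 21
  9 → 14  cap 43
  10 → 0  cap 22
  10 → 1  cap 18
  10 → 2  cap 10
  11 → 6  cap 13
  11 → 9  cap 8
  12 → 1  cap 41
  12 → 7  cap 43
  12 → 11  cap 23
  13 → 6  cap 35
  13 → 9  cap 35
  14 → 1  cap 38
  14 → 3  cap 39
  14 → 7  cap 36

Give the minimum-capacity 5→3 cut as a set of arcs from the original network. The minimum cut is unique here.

Min-cut arcs: {(5,0), (5,14), (6,14), (11,9)} (total capacity 61)

augment #1: 5→14→3 push 13
augment #2: 5→0→2→3 push 10
augment #3: 5→0→14→3 push 2
augment #4: 5→11→6→14→3 push 11
augment #5: 5→11→9→14→3 push 8
augment #6: 5→0→2→7→4→3 push 17
max flow = 61; residual-reachable set from 5 gives S-side
cut edges (S→T): {(5,0), (5,14), (6,14), (11,9)} total cap 61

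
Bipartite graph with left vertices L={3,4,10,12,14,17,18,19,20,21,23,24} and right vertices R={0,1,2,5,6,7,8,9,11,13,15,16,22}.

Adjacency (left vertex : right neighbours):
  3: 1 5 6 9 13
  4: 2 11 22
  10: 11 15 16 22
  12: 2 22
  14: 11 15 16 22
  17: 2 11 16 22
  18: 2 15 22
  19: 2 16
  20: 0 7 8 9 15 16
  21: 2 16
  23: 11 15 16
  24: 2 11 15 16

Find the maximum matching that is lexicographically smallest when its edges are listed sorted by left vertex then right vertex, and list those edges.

|M| = 7 (so the lex-smallest maximum matching has 7 edges)
process left vertices in ascending order; for each, take the smallest-labelled available neighbour that still permits 7 edges overall, or leave it unmatched if none does
lex-smallest matching: {3-1, 4-2, 10-11, 12-22, 14-15, 17-16, 20-0}

Lex-smallest maximum matching: {(3,1), (4,2), (10,11), (12,22), (14,15), (17,16), (20,0)}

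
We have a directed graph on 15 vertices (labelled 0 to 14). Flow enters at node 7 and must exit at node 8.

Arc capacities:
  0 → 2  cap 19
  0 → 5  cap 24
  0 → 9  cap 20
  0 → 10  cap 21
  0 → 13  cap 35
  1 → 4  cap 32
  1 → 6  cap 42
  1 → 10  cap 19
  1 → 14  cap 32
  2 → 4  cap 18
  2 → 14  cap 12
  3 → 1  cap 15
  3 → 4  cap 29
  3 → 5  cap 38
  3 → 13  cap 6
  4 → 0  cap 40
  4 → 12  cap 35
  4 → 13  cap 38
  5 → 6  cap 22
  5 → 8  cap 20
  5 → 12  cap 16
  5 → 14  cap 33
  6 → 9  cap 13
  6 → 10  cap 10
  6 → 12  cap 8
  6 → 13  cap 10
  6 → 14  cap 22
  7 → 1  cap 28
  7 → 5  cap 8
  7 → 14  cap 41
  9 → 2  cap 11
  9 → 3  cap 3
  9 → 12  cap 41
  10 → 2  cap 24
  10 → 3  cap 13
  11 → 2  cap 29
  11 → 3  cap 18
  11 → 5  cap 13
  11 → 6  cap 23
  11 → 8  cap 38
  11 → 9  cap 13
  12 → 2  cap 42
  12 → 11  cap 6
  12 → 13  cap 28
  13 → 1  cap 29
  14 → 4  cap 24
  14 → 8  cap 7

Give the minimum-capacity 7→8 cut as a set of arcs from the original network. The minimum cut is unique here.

Min-cut arcs: {(5,8), (12,11), (14,8)} (total capacity 33)

augment #1: 7→5→8 push 8
augment #2: 7→14→8 push 7
augment #3: 7→1→4→0→5→8 push 12
augment #4: 7→1→4→12→11→8 push 6
max flow = 33; residual-reachable set from 7 gives S-side
cut edges (S→T): {(5,8), (12,11), (14,8)} total cap 33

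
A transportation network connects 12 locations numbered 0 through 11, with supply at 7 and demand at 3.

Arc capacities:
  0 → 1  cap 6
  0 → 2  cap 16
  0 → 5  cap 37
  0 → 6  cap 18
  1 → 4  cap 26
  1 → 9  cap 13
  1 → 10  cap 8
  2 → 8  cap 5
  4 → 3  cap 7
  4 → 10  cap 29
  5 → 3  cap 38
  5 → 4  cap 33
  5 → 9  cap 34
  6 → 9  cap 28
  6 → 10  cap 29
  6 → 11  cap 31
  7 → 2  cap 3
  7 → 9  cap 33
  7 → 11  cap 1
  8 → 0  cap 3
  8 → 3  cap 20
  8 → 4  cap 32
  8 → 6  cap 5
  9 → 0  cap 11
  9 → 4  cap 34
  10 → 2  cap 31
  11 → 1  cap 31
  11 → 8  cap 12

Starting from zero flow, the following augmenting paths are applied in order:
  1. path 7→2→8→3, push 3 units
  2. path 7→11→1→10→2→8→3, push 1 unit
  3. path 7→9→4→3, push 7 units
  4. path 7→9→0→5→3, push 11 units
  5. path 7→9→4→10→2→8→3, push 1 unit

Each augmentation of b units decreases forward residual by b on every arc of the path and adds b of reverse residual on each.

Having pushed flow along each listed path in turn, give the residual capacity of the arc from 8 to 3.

after path 1 (7→2→8→3, push 3): res(8,3)=17
after path 2 (7→11→1→10→2→8→3, push 1): res(8,3)=16
after path 3 (7→9→4→3, push 7): res(8,3)=16
after path 4 (7→9→0→5→3, push 11): res(8,3)=16
after path 5 (7→9→4→10→2→8→3, push 1): res(8,3)=15

Residual capacity of (8,3): 15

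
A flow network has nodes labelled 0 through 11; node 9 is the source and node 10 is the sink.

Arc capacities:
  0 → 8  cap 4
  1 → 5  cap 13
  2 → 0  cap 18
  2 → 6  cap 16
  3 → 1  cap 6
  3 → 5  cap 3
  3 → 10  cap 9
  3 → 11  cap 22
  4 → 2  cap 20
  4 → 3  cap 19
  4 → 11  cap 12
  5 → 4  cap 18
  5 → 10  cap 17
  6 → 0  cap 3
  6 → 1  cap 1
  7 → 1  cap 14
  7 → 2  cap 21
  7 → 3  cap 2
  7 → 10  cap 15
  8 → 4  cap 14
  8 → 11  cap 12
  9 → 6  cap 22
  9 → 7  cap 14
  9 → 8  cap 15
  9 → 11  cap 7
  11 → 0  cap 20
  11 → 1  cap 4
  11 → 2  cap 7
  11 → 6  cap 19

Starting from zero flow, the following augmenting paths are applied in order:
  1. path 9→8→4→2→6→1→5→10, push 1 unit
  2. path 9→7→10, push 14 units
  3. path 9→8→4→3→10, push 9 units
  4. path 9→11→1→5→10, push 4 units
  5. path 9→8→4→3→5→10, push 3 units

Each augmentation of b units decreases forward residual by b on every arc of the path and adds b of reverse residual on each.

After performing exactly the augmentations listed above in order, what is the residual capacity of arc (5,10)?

Residual capacity of (5,10): 9

after path 1 (9→8→4→2→6→1→5→10, push 1): res(5,10)=16
after path 2 (9→7→10, push 14): res(5,10)=16
after path 3 (9→8→4→3→10, push 9): res(5,10)=16
after path 4 (9→11→1→5→10, push 4): res(5,10)=12
after path 5 (9→8→4→3→5→10, push 3): res(5,10)=9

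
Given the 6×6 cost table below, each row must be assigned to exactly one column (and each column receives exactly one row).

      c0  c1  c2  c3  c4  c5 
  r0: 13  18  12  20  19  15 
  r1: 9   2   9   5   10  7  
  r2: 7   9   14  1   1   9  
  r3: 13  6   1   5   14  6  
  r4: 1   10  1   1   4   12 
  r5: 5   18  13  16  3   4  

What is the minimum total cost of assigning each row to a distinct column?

optimal assignment: row0→col0 (cost 13), row1→col1 (cost 2), row2→col4 (cost 1), row3→col2 (cost 1), row4→col3 (cost 1), row5→col5 (cost 4)
total = 13 + 2 + 1 + 1 + 1 + 4 = 22

Minimum assignment cost: 22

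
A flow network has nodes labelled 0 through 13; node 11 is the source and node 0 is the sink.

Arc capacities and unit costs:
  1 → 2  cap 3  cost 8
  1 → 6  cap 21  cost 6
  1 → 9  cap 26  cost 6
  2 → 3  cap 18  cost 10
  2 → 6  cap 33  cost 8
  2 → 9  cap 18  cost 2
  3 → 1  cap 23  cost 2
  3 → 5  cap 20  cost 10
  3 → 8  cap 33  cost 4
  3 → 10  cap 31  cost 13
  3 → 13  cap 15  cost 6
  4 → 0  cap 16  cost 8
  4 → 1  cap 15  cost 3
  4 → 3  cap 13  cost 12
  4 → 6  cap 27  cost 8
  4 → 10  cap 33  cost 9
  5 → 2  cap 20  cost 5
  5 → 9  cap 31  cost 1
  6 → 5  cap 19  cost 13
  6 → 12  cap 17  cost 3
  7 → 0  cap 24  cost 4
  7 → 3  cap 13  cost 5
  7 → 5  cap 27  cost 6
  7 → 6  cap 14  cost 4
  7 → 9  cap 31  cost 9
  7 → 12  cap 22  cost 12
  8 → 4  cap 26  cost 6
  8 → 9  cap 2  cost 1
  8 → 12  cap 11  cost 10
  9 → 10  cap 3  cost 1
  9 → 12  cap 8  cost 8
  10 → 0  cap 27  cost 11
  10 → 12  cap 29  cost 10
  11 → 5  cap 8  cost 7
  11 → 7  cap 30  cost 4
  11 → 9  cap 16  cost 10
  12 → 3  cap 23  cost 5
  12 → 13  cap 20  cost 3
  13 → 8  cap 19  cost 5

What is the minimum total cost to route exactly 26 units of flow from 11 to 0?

Minimum cost for 26 units: 232

shortest-cost path #1: 11→7→0 push 24 @ unit cost 8 (adds 192)
shortest-cost path #2: 11→5→9→10→0 push 2 @ unit cost 20 (adds 40)
total cost = 232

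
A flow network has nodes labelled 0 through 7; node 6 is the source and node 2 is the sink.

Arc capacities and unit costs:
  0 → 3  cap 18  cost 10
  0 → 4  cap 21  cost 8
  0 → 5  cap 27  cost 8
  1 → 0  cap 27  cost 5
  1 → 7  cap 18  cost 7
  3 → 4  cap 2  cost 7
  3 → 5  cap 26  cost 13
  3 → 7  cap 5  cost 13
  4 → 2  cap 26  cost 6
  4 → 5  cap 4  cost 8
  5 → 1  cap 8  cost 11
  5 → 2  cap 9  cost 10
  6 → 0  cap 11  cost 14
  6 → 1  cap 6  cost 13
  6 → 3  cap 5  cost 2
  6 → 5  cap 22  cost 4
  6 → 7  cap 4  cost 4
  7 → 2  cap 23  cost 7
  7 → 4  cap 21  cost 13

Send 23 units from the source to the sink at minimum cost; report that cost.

shortest-cost path #1: 6→7→2 push 4 @ unit cost 11 (adds 44)
shortest-cost path #2: 6→5→2 push 9 @ unit cost 14 (adds 126)
shortest-cost path #3: 6→3→4→2 push 2 @ unit cost 15 (adds 30)
shortest-cost path #4: 6→3→7→2 push 3 @ unit cost 22 (adds 66)
shortest-cost path #5: 6→1→7→2 push 5 @ unit cost 27 (adds 135)
total cost = 401

Minimum cost for 23 units: 401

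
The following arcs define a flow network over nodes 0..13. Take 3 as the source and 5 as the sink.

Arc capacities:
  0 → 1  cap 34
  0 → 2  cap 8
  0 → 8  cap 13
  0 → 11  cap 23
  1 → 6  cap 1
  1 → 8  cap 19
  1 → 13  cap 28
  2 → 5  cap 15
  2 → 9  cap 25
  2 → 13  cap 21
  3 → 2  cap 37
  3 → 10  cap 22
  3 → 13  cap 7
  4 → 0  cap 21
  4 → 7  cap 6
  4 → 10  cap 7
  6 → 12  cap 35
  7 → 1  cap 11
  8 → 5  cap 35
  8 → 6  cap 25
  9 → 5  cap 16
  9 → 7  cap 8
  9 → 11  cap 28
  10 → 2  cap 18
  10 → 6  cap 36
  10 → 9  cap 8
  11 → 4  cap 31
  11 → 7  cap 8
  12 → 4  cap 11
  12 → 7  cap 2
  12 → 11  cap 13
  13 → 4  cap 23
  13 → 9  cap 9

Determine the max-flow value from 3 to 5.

augment #1: 3→2→5 bottleneck 15, total now 15
augment #2: 3→2→9→5 bottleneck 16, total now 31
augment #3: 3→13→4→0→8→5 bottleneck 7, total now 38
augment #4: 3→2→9→7→1→8→5 bottleneck 6, total now 44
augment #5: 3→10→9→7→1→8→5 bottleneck 2, total now 46
augment #6: 3→10→2→13→4→0→8→5 bottleneck 6, total now 52
augment #7: 3→10→6→12→7→1→8→5 bottleneck 2, total now 54
augment #8: 3→10→9→11→7→1→8→5 bottleneck 1, total now 55
augment #9: 3→10→2→13→4→0→1→8→5 bottleneck 8, total now 63

Maximum flow value: 63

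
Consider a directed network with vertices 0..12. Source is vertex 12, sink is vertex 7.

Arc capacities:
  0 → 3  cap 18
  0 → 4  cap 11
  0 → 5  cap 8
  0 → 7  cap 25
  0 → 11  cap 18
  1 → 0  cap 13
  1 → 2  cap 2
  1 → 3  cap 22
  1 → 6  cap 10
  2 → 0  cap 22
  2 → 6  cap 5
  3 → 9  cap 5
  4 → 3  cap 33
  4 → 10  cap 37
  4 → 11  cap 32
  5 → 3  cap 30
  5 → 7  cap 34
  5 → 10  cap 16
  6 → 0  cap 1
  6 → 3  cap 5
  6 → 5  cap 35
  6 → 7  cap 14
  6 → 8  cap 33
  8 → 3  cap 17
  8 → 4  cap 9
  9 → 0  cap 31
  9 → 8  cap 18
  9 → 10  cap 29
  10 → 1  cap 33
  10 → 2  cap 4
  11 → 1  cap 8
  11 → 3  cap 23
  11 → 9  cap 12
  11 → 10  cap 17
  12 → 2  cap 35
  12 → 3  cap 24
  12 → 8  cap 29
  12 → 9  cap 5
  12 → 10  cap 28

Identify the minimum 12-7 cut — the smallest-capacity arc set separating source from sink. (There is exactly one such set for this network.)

Min-cut arcs: {(0,5), (0,7), (1,6), (2,6)} (total capacity 48)

augment #1: 12→2→0→7 push 22
augment #2: 12→2→6→7 push 5
augment #3: 12→9→0→7 push 3
augment #4: 12→9→0→5→7 push 2
augment #5: 12→10→1→6→7 push 9
augment #6: 12→3→9→0→5→7 push 5
augment #7: 12→10→1→0→5→7 push 1
augment #8: 12→10→1→6→5→7 push 1
max flow = 48; residual-reachable set from 12 gives S-side
cut edges (S→T): {(0,5), (0,7), (1,6), (2,6)} total cap 48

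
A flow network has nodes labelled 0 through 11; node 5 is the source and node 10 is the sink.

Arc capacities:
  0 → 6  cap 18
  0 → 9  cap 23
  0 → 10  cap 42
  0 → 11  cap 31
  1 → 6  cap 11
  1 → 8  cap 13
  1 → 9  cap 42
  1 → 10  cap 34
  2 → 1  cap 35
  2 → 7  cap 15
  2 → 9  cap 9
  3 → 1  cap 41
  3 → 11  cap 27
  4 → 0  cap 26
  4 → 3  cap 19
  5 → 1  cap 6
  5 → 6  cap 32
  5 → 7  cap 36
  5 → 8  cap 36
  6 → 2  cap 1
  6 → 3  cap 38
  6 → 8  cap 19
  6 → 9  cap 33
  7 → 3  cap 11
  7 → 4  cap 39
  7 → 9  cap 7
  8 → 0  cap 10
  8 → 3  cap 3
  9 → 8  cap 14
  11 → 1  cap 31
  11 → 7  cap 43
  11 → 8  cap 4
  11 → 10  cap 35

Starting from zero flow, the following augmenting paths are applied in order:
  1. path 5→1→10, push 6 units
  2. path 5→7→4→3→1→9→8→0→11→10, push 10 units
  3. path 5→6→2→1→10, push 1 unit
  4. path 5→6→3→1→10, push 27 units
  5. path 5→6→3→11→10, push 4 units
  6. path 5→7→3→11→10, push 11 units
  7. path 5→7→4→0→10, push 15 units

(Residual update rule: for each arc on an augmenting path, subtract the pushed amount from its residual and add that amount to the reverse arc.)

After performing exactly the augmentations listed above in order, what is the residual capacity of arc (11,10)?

after path 1 (5→1→10, push 6): res(11,10)=35
after path 2 (5→7→4→3→1→9→8→0→11→10, push 10): res(11,10)=25
after path 3 (5→6→2→1→10, push 1): res(11,10)=25
after path 4 (5→6→3→1→10, push 27): res(11,10)=25
after path 5 (5→6→3→11→10, push 4): res(11,10)=21
after path 6 (5→7→3→11→10, push 11): res(11,10)=10
after path 7 (5→7→4→0→10, push 15): res(11,10)=10

Residual capacity of (11,10): 10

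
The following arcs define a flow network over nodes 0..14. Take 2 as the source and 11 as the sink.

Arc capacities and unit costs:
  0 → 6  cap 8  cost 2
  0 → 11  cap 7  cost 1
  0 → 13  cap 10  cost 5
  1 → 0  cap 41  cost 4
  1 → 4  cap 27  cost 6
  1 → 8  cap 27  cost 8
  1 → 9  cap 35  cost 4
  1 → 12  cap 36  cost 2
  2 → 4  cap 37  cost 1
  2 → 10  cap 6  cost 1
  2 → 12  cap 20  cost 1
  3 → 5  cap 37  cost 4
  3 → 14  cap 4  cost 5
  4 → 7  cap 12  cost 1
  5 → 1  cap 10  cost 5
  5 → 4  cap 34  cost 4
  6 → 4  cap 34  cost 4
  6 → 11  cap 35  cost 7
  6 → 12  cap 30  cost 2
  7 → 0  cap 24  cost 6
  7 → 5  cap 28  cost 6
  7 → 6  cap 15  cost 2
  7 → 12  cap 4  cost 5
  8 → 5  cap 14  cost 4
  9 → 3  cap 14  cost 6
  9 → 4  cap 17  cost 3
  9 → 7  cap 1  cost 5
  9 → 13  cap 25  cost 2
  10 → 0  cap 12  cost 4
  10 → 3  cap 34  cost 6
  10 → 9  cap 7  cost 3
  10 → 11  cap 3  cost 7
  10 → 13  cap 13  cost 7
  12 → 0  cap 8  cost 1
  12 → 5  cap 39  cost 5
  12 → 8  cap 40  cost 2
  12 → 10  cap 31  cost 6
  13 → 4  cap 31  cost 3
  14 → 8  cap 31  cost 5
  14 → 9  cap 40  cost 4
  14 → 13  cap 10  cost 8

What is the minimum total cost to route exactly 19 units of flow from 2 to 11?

shortest-cost path #1: 2→12→0→11 push 7 @ unit cost 3 (adds 21)
shortest-cost path #2: 2→10→11 push 3 @ unit cost 8 (adds 24)
shortest-cost path #3: 2→4→7→6→11 push 9 @ unit cost 11 (adds 99)
total cost = 144

Minimum cost for 19 units: 144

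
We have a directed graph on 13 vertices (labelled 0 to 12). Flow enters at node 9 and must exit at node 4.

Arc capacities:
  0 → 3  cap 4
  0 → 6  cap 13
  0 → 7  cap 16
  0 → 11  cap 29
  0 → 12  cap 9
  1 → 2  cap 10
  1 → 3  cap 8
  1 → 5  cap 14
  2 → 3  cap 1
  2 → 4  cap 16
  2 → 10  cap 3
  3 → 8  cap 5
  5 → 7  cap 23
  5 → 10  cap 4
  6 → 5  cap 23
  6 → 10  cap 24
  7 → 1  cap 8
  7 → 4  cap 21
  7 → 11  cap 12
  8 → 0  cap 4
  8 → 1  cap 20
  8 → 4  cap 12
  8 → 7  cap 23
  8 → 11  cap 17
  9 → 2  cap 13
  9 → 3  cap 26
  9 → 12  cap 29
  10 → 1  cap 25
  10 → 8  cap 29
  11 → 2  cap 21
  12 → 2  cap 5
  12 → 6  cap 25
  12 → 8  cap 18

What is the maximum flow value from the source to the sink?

Maximum flow value: 47

augment #1: 9→2→4 bottleneck 13, total now 13
augment #2: 9→3→8→4 bottleneck 5, total now 18
augment #3: 9→12→2→4 bottleneck 3, total now 21
augment #4: 9→12→8→4 bottleneck 7, total now 28
augment #5: 9→12→8→7→4 bottleneck 11, total now 39
augment #6: 9→12→6→5→7→4 bottleneck 8, total now 47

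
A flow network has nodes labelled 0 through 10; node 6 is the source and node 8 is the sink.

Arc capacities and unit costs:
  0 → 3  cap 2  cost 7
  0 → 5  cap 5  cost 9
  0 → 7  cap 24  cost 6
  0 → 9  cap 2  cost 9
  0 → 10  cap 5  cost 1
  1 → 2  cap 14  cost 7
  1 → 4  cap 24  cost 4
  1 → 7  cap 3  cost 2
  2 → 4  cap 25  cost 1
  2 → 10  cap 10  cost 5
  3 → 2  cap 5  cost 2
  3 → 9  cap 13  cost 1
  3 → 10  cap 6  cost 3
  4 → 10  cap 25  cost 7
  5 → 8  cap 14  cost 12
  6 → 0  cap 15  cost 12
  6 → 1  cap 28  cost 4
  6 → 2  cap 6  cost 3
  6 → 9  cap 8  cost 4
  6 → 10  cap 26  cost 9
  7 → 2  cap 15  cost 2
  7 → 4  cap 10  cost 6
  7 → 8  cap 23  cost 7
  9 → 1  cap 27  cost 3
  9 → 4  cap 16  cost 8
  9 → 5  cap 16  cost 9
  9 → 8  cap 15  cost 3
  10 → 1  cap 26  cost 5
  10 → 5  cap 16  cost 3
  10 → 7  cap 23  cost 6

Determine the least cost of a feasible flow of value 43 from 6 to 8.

Minimum cost for 43 units: 815

shortest-cost path #1: 6→9→8 push 8 @ unit cost 7 (adds 56)
shortest-cost path #2: 6→1→7→8 push 3 @ unit cost 13 (adds 39)
shortest-cost path #3: 6→2→10→7→8 push 6 @ unit cost 21 (adds 126)
shortest-cost path #4: 6→10→7→8 push 14 @ unit cost 22 (adds 308)
shortest-cost path #5: 6→0→3→9→8 push 2 @ unit cost 23 (adds 46)
shortest-cost path #6: 6→10→5→8 push 10 @ unit cost 24 (adds 240)
total cost = 815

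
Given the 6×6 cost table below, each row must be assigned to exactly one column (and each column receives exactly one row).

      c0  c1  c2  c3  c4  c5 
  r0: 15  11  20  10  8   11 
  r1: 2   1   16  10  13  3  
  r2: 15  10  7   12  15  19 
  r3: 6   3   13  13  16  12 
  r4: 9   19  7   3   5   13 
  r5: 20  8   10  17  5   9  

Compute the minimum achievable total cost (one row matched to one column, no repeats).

optimal assignment: row0→col5 (cost 11), row1→col0 (cost 2), row2→col2 (cost 7), row3→col1 (cost 3), row4→col3 (cost 3), row5→col4 (cost 5)
total = 11 + 2 + 7 + 3 + 3 + 5 = 31

Minimum assignment cost: 31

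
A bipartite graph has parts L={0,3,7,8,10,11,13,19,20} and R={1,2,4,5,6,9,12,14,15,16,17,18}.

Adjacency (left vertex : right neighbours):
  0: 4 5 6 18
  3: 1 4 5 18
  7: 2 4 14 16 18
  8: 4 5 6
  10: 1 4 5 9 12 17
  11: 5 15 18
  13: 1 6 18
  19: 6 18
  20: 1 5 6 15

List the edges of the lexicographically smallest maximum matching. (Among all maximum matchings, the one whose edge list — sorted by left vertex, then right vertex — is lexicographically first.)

|M| = 8 (so the lex-smallest maximum matching has 8 edges)
process left vertices in ascending order; for each, take the smallest-labelled available neighbour that still permits 8 edges overall, or leave it unmatched if none does
lex-smallest matching: {0-4, 3-1, 7-2, 8-5, 10-9, 11-15, 13-6, 19-18}

Lex-smallest maximum matching: {(0,4), (3,1), (7,2), (8,5), (10,9), (11,15), (13,6), (19,18)}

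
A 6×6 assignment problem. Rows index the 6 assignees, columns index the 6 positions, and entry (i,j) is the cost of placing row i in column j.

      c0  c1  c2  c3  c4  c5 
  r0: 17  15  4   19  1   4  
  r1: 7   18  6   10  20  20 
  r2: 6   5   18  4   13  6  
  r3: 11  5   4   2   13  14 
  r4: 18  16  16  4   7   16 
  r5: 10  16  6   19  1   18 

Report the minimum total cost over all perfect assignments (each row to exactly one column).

optimal assignment: row0→col5 (cost 4), row1→col0 (cost 7), row2→col1 (cost 5), row3→col2 (cost 4), row4→col3 (cost 4), row5→col4 (cost 1)
total = 4 + 7 + 5 + 4 + 4 + 1 = 25

Minimum assignment cost: 25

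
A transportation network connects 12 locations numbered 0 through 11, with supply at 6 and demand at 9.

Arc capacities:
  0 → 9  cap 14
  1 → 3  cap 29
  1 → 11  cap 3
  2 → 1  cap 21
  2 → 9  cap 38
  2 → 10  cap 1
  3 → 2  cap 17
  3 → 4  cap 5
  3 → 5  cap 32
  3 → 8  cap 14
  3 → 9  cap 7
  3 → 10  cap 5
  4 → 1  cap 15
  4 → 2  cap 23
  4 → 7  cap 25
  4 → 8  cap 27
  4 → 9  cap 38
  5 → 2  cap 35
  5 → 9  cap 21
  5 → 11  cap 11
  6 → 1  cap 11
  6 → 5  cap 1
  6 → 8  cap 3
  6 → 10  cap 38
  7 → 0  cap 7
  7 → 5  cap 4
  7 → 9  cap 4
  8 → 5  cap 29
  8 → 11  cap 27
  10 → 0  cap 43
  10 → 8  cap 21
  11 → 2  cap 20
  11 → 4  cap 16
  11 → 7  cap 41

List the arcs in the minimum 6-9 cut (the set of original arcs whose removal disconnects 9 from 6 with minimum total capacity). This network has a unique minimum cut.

Min-cut arcs: {(0,9), (6,1), (6,5), (6,8), (10,8)} (total capacity 50)

augment #1: 6→5→9 push 1
augment #2: 6→1→3→9 push 7
augment #3: 6→8→5→9 push 3
augment #4: 6→10→0→9 push 14
augment #5: 6→1→3→2→9 push 4
augment #6: 6→10→8→5→9 push 17
augment #7: 6→10→8→5→2→9 push 4
max flow = 50; residual-reachable set from 6 gives S-side
cut edges (S→T): {(0,9), (6,1), (6,5), (6,8), (10,8)} total cap 50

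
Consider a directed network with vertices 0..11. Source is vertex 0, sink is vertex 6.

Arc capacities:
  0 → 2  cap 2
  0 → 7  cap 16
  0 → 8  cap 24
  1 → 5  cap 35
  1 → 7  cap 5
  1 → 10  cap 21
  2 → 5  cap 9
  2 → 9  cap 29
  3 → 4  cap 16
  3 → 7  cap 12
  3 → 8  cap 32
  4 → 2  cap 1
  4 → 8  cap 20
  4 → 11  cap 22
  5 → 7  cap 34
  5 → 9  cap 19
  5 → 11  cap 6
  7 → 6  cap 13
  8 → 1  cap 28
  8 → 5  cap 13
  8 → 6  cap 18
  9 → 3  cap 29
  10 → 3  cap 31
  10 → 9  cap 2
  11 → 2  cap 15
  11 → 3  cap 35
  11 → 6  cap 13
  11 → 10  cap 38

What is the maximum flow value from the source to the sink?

augment #1: 0→7→6 bottleneck 13, total now 13
augment #2: 0→8→6 bottleneck 18, total now 31
augment #3: 0→2→5→11→6 bottleneck 2, total now 33
augment #4: 0→8→5→11→6 bottleneck 4, total now 37
augment #5: 0→8→1→10→3→4→11→6 bottleneck 2, total now 39

Maximum flow value: 39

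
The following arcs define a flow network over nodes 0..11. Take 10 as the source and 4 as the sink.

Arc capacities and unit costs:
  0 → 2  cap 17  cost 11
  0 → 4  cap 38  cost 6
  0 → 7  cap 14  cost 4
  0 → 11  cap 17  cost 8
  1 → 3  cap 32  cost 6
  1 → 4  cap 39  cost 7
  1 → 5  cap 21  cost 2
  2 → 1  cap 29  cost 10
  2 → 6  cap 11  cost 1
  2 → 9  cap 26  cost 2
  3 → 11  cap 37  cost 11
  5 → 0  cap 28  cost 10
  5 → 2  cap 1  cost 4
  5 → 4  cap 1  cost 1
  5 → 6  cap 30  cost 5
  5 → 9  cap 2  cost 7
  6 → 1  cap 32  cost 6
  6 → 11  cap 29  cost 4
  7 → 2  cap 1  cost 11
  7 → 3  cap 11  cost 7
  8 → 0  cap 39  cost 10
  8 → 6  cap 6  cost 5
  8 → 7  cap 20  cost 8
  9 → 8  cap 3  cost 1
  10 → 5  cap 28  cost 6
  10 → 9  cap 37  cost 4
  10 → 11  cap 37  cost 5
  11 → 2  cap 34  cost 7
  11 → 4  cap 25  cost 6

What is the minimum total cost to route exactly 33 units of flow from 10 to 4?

Minimum cost for 33 units: 433

shortest-cost path #1: 10→5→4 push 1 @ unit cost 7 (adds 7)
shortest-cost path #2: 10→11→4 push 25 @ unit cost 11 (adds 275)
shortest-cost path #3: 10→9→8→0→4 push 3 @ unit cost 21 (adds 63)
shortest-cost path #4: 10→5→0→4 push 4 @ unit cost 22 (adds 88)
total cost = 433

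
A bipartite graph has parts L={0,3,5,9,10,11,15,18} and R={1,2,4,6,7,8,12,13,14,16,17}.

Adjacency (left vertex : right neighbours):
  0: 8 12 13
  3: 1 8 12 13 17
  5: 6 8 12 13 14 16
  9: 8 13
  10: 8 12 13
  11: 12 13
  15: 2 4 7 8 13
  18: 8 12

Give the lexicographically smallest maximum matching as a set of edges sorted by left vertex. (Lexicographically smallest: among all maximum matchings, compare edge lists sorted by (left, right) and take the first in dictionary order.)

|M| = 6 (so the lex-smallest maximum matching has 6 edges)
process left vertices in ascending order; for each, take the smallest-labelled available neighbour that still permits 6 edges overall, or leave it unmatched if none does
lex-smallest matching: {0-8, 3-1, 5-6, 9-13, 10-12, 15-2}

Lex-smallest maximum matching: {(0,8), (3,1), (5,6), (9,13), (10,12), (15,2)}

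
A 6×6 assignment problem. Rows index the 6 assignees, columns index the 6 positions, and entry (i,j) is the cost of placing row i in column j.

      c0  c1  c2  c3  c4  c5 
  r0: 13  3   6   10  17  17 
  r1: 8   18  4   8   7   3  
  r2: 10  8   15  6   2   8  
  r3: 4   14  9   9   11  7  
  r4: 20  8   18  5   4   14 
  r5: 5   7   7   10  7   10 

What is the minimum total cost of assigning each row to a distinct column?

Minimum assignment cost: 24

optimal assignment: row0→col1 (cost 3), row1→col5 (cost 3), row2→col4 (cost 2), row3→col0 (cost 4), row4→col3 (cost 5), row5→col2 (cost 7)
total = 3 + 3 + 2 + 4 + 5 + 7 = 24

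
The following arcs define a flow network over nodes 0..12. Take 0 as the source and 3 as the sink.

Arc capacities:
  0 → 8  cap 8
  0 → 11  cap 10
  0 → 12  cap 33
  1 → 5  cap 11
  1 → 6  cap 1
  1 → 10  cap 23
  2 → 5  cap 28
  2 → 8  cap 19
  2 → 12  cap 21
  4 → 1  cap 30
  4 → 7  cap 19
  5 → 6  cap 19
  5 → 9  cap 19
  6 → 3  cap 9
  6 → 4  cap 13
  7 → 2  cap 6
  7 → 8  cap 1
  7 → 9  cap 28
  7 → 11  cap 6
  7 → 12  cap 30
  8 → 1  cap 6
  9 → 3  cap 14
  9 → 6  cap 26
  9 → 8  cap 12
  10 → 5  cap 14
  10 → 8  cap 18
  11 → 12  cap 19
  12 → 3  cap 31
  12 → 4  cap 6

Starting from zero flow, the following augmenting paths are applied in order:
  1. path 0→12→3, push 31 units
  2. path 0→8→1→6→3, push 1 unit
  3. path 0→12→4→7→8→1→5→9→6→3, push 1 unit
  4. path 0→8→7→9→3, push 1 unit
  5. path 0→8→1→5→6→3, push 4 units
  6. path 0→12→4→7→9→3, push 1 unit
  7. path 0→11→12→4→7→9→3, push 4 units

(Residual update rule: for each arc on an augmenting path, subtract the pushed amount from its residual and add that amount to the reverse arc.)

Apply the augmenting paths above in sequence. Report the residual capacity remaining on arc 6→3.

after path 1 (0→12→3, push 31): res(6,3)=9
after path 2 (0→8→1→6→3, push 1): res(6,3)=8
after path 3 (0→12→4→7→8→1→5→9→6→3, push 1): res(6,3)=7
after path 4 (0→8→7→9→3, push 1): res(6,3)=7
after path 5 (0→8→1→5→6→3, push 4): res(6,3)=3
after path 6 (0→12→4→7→9→3, push 1): res(6,3)=3
after path 7 (0→11→12→4→7→9→3, push 4): res(6,3)=3

Residual capacity of (6,3): 3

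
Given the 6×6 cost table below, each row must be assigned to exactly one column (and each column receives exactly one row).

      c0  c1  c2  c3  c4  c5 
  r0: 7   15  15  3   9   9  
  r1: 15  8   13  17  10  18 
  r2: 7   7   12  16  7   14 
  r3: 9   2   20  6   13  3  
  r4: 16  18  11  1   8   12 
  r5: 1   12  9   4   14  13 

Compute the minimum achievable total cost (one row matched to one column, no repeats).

one of 2 optimal assignments: row0→col3 (cost 3), row1→col1 (cost 8), row2→col4 (cost 7), row3→col5 (cost 3), row4→col2 (cost 11), row5→col0 (cost 1)
total = 3 + 8 + 7 + 3 + 11 + 1 = 33

Minimum assignment cost: 33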